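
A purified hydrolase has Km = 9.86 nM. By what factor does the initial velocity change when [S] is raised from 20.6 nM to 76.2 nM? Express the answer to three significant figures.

Since Vmax cancels, v₂/v₁ = [S]₂(Km+[S]₁) / [S]₁(Km+[S]₂).
= 76.2×(9.86+20.6) / (20.6×(9.86+76.2)) = 2321/1773 = 1.31.

1.31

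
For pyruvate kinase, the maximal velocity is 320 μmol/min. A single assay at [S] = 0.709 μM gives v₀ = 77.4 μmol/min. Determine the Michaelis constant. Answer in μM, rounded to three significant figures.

2.22 μM

v/Vmax = 77.4/320 = 0.2419 = [S]/(Km+[S]).
So Km + [S] = [S]/0.2419 = 2.931 μM, giving Km = 2.931 − 0.709 = 2.22 μM.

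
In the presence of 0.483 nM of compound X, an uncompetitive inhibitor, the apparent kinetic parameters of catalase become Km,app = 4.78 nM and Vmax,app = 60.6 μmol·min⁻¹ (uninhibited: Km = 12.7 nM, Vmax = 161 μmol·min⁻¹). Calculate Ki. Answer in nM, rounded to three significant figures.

Uncompetitive: Vmax,app = Vmax/α (and Km,app = Km/α) with α = 1 + [I]/Ki.
α = Vmax/Vmax,app = 161/60.6 = 2.657.
Since α = 1 + [I]/Ki, [I]/Ki = 2.657 − 1 = 1.657 and Ki = 0.483/1.657 = 0.292 nM.

0.292 nM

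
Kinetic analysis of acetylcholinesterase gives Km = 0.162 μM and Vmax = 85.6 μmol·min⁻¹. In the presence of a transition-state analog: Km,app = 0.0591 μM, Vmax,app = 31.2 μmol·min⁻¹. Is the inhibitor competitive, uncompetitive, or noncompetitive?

Both Km and Vmax decrease by the same factor (~2.74-fold) — characteristic of uncompetitive inhibition.

uncompetitive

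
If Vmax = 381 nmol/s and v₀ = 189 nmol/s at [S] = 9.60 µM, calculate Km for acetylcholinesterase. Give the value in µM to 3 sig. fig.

9.75 µM

v/Vmax = 189/381 = 0.4961 = [S]/(Km+[S]).
So Km + [S] = [S]/0.4961 = 19.35 µM, giving Km = 19.35 − 9.60 = 9.75 µM.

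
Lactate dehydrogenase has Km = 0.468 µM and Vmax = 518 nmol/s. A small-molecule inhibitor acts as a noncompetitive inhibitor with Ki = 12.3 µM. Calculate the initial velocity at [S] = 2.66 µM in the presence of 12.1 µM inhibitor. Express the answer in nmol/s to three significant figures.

222 nmol/s

With α = 1 + [I]/Ki = 1 + 12.1/12.3 = 1.984, the noncompetitive rate law is v = (Vmax/α)·[S] / (Km + [S]).
v = (518/1.984)×2.66 / (0.468 + 2.66) = 694.6/3.128 = 222 nmol/s.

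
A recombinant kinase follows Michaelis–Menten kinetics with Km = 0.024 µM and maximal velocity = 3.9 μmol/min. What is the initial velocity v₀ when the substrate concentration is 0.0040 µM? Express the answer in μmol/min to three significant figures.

0.557 μmol/min

v = Vmax·[S]/(Km + [S]) = 3.9 × 0.0040 / (0.024 + 0.0040)
  = 0.01560 / 0.02800 = 0.557 μmol/min.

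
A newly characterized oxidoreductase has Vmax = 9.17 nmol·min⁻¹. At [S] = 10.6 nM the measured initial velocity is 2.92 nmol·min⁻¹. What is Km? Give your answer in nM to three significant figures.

From v = Vmax[S]/(Km+[S]), Km = [S](Vmax − v)/v.
Km = 10.6 × (9.17 − 2.92) / 2.92 = 66.25/2.92 = 22.7 nM.

22.7 nM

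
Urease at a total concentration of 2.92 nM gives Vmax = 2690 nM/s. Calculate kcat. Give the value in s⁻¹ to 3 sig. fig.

kcat = Vmax/[E]total = 2690 nM/s / 2.92 nM = 921 s⁻¹.

921 s⁻¹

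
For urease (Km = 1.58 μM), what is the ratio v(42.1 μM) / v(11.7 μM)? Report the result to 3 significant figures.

1.09

The fractional saturations are [S]/(Km+[S]) = 11.7/13.28 = 0.8810 and 42.1/43.68 = 0.9638.
v₂/v₁ is just their ratio: 0.9638/0.8810 = 1.09.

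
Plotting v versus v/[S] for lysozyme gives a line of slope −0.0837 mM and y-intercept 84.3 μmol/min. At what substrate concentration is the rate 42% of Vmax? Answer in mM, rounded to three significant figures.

The Eadie–Hofstee slope gives Km = 0.0837 mM (slope = −Km).
v/Vmax = [S]/(Km+[S]) = 0.42 ⇒ [S] = Km·0.42/(1−0.42) = 0.0837 × 0.7241 = 0.0606 mM.

0.0606 mM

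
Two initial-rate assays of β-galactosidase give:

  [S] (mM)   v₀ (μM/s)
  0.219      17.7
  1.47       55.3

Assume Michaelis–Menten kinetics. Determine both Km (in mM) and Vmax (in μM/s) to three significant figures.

Km = 0.870 mM; Vmax = 88.0 μM/s

In reciprocal form, 1/v = (Km/Vmax)·(1/[S]) + 1/Vmax. The two points give (1/[S], 1/v) = (4.566, 0.05650) and (0.6803, 0.01808).
Slope = (0.05650 − 0.01808)/(4.566 − 0.6803) = 0.009885; intercept = 0.05650 − 0.009885×4.566 = 0.01136.
Vmax = 1/intercept = 88.0 μM/s; Km = slope × Vmax = 0.009885 × 88.0 = 0.870 mM.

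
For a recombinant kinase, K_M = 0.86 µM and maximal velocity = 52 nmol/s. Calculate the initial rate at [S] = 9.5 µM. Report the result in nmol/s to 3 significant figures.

[S]/(Km+[S]) = 9.5/10.36 = 0.9170, the fractional saturation.
v = 0.9170 × Vmax = 0.9170 × 52 = 47.7 nmol/s.

47.7 nmol/s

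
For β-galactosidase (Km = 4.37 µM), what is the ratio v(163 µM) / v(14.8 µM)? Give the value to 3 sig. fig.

1.26

The fractional saturations are [S]/(Km+[S]) = 14.8/19.17 = 0.7720 and 163/167.4 = 0.9739.
v₂/v₁ is just their ratio: 0.9739/0.7720 = 1.26.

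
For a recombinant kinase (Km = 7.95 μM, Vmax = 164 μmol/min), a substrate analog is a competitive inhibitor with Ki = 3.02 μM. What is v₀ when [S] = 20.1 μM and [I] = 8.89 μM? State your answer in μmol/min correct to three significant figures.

64.1 μmol/min

With α = 1 + [I]/Ki = 1 + 8.89/3.02 = 3.944, the competitive rate law is v = Vmax[S] / (αKm + [S]).
v = 164×20.1 / (3.944×7.95 + 20.1) = 3296/51.45 = 64.1 μmol/min.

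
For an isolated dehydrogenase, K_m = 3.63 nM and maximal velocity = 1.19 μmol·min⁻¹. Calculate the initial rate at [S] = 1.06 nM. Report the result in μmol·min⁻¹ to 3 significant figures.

0.269 μmol·min⁻¹

[S]/(Km+[S]) = 1.06/4.690 = 0.2260, the fractional saturation.
v = 0.2260 × Vmax = 0.2260 × 1.19 = 0.269 μmol·min⁻¹.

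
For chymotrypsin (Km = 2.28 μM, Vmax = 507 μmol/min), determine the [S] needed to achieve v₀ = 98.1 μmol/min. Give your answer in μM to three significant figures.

0.547 μM

The required fractional saturation is v/Vmax = 98.1/507 = 0.1935.
Then [S]/(Km+[S]) = 0.1935 ⇒ [S] = 2.28 × 0.1935/(1 − 0.1935) = 0.547 μM.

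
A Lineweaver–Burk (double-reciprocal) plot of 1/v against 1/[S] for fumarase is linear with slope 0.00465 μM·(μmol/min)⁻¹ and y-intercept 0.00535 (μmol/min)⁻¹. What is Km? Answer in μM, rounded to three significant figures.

0.869 μM

y-intercept = 1/Vmax ⇒ Vmax = 187 μmol/min; slope = Km/Vmax ⇒ Km = slope × Vmax.
Km = 0.00465 × 187 = 0.869 μM.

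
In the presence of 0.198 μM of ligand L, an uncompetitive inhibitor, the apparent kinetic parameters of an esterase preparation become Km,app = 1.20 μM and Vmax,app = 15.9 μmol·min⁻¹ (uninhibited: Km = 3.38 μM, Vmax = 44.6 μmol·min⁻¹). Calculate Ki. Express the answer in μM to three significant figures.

Uncompetitive: Vmax,app = Vmax/α (and Km,app = Km/α) with α = 1 + [I]/Ki.
α = Vmax/Vmax,app = 44.6/15.9 = 2.805.
Ki = [I]/(α − 1) = 0.198/1.805 = 0.110 μM.

0.110 μM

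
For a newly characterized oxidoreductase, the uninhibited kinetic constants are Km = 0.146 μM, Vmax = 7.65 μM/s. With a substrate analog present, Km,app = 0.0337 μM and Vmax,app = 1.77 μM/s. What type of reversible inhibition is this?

uncompetitive

Both Km and Vmax decrease by the same factor (~4.33-fold) — characteristic of uncompetitive inhibition.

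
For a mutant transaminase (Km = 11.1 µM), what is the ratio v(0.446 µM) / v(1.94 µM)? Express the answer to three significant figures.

0.260

Since Vmax cancels, v₂/v₁ = [S]₂(Km+[S]₁) / [S]₁(Km+[S]₂).
= 0.446×(11.1+1.94) / (1.94×(11.1+0.446)) = 5.816/22.40 = 0.260.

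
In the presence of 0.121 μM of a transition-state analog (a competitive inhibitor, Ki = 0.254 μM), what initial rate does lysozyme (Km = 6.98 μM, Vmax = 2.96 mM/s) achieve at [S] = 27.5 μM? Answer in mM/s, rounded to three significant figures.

With α = 1 + [I]/Ki = 1 + 0.121/0.254 = 1.476, the competitive rate law is v = Vmax[S] / (αKm + [S]).
v = 2.96×27.5 / (1.476×6.98 + 27.5) = 81.40/37.81 = 2.15 mM/s.

2.15 mM/s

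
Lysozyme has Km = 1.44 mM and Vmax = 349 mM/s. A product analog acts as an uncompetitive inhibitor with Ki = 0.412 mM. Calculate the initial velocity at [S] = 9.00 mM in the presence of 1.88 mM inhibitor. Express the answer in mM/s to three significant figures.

With α = 1 + [I]/Ki = 1 + 1.88/0.412 = 5.563, the uncompetitive rate law is v = (Vmax/α)·[S] / (Km/α + [S]).
v = (349/5.563)×9.00 / (1.44/5.563 + 9.00) = 564.6/9.259 = 61.0 mM/s.

61.0 mM/s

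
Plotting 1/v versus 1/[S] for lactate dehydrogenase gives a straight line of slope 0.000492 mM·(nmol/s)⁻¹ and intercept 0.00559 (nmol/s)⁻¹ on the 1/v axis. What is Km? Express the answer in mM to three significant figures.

y-intercept = 1/Vmax ⇒ Vmax = 179 nmol/s; slope = Km/Vmax ⇒ Km = slope × Vmax.
Km = 0.000492 × 179 = 0.0880 mM.

0.0880 mM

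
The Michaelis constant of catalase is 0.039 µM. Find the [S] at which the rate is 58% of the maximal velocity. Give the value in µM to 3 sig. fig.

0.0539 µM

v/Vmax = [S]/(Km+[S]) = 0.58, so [S] = Km·0.58/(1 − 0.58) = 0.039 × 1.381.
[S] = 0.0539 µM.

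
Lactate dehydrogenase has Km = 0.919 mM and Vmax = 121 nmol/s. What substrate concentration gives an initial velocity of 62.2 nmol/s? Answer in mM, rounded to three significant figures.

0.972 mM

The required fractional saturation is v/Vmax = 62.2/121 = 0.5140.
Then [S]/(Km+[S]) = 0.5140 ⇒ [S] = 0.919 × 0.5140/(1 − 0.5140) = 0.972 mM.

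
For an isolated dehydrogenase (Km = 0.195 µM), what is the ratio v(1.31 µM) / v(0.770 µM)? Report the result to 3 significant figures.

The fractional saturations are [S]/(Km+[S]) = 0.770/0.9650 = 0.7979 and 1.31/1.505 = 0.8704.
v₂/v₁ is just their ratio: 0.8704/0.7979 = 1.09.

1.09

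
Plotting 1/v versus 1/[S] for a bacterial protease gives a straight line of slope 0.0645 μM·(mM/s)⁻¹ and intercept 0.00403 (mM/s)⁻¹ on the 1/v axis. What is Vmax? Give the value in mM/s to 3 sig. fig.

The y-intercept of a Lineweaver–Burk plot equals 1/Vmax, so Vmax = 1/0.00403 = 248 mM/s.

248 mM/s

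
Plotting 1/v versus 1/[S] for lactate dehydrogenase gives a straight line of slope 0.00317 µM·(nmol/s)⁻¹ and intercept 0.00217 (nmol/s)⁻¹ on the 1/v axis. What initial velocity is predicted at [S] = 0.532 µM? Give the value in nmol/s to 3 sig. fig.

123 nmol/s

The y-intercept is 1/Vmax, so Vmax = 1/0.00217 = 461 nmol/s.
The slope is Km/Vmax, so Km = 0.00317 × 461 = 1.46 µM.
Then v = 461 × 0.532/(1.46 + 0.532) = 123 nmol/s.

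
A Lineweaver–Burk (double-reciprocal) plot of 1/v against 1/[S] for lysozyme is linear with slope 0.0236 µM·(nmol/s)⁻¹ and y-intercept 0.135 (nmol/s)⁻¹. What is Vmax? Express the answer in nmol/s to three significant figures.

7.41 nmol/s

The y-intercept of a Lineweaver–Burk plot equals 1/Vmax, so Vmax = 1/0.135 = 7.41 nmol/s.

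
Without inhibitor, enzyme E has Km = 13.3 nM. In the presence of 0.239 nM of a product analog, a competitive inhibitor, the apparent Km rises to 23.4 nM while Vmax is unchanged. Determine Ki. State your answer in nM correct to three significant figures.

0.315 nM

Competitive: Km,app = α·Km with α = 1 + [I]/Ki.
α = Km,app/Km = 23.4/13.3 = 1.759.
Ki = [I]/(α − 1) = 0.239/0.7594 = 0.315 nM.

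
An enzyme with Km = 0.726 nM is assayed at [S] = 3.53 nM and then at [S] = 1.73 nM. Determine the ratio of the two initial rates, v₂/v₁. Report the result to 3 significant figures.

0.849

Since Vmax cancels, v₂/v₁ = [S]₂(Km+[S]₁) / [S]₁(Km+[S]₂).
= 1.73×(0.726+3.53) / (3.53×(0.726+1.73)) = 7.363/8.670 = 0.849.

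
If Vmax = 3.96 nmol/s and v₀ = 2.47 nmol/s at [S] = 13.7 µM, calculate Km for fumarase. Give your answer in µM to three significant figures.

From v = Vmax[S]/(Km+[S]), Km = [S](Vmax − v)/v.
Km = 13.7 × (3.96 − 2.47) / 2.47 = 20.41/2.47 = 8.26 µM.

8.26 µM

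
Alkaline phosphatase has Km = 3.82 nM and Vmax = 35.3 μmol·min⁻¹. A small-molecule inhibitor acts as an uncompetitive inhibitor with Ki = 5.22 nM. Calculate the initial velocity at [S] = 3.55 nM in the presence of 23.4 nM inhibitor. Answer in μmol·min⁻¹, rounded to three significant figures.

With α = 1 + [I]/Ki = 1 + 23.4/5.22 = 5.483, the uncompetitive rate law is v = (Vmax/α)·[S] / (Km/α + [S]).
v = (35.3/5.483)×3.55 / (3.82/5.483 + 3.55) = 22.86/4.247 = 5.38 μmol·min⁻¹.

5.38 μmol·min⁻¹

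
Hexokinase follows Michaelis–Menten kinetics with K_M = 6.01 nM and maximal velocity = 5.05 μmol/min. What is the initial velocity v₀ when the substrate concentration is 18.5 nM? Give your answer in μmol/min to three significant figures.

[S]/(Km+[S]) = 18.5/24.51 = 0.7548, the fractional saturation.
v = 0.7548 × Vmax = 0.7548 × 5.05 = 3.81 μmol/min.

3.81 μmol/min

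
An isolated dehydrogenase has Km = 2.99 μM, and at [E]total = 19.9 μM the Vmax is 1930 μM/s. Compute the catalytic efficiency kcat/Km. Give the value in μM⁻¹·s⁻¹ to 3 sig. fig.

32.4 μM⁻¹·s⁻¹

kcat = Vmax/[E]total = 1930/19.9 = 97.0 s⁻¹.
kcat/Km = 97.0/2.99 = 32.4 μM⁻¹·s⁻¹.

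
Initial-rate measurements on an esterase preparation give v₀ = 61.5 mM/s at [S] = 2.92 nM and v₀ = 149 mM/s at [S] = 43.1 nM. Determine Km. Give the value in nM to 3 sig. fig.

From v = Vmax[S]/(Km+[S]), each point gives Vmax = v(Km+[S])/[S].
Equating: 61.5(Km+2.92)/2.92 = 149(Km+43.1)/43.1.
21.06·Km + 61.5 = 3.457·Km + 149, so (21.06 − 3.457)·Km = 149 − 61.5.
Km = 87.50/17.60 = 4.97 nM; then Vmax = 61.5(4.97+2.92)/2.92 = 166 mM/s.

4.97 nM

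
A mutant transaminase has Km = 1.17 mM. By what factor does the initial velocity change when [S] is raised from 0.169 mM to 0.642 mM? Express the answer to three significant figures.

The fractional saturations are [S]/(Km+[S]) = 0.169/1.339 = 0.1262 and 0.642/1.812 = 0.3543.
v₂/v₁ is just their ratio: 0.3543/0.1262 = 2.81.

2.81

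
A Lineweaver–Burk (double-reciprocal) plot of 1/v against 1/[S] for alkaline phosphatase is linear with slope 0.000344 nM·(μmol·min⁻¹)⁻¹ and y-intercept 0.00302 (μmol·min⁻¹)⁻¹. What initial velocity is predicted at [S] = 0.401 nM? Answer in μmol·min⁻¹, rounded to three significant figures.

The y-intercept is 1/Vmax, so Vmax = 1/0.00302 = 331 μmol·min⁻¹.
The slope is Km/Vmax, so Km = 0.000344 × 331 = 0.114 nM.
Then v = 331 × 0.401/(0.114 + 0.401) = 258 μmol·min⁻¹.

258 μmol·min⁻¹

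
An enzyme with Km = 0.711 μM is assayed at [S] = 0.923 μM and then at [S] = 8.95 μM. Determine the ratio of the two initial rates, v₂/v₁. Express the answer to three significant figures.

1.64

Since Vmax cancels, v₂/v₁ = [S]₂(Km+[S]₁) / [S]₁(Km+[S]₂).
= 8.95×(0.711+0.923) / (0.923×(0.711+8.95)) = 14.62/8.917 = 1.64.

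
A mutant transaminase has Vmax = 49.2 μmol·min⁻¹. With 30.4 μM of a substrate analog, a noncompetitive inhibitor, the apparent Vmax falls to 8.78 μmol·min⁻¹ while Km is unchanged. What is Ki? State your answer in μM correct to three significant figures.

Noncompetitive: Vmax,app = Vmax/α with α = 1 + [I]/Ki.
α = Vmax/Vmax,app = 49.2/8.78 = 5.604.
Ki = [I]/(α − 1) = 30.4/4.604 = 6.60 μM.

6.60 μM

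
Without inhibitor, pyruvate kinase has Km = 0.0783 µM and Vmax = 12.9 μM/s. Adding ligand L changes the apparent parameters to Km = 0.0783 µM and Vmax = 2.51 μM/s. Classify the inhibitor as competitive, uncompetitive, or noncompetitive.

noncompetitive

Vmax decreases (12.9 → 2.51 μM/s) while Km is unchanged — pure noncompetitive inhibition.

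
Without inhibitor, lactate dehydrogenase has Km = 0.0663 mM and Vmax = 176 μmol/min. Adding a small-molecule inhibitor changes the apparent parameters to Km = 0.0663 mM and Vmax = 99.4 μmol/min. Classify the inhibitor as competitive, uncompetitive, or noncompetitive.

noncompetitive

Vmax decreases (176 → 99.4 μmol/min) while Km is unchanged — pure noncompetitive inhibition.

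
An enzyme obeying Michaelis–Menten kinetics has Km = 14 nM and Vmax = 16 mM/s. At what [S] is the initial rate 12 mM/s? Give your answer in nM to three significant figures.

The required fractional saturation is v/Vmax = 12/16 = 0.7500.
Then [S]/(Km+[S]) = 0.7500 ⇒ [S] = 14 × 0.7500/(1 − 0.7500) = 42.0 nM.

42.0 nM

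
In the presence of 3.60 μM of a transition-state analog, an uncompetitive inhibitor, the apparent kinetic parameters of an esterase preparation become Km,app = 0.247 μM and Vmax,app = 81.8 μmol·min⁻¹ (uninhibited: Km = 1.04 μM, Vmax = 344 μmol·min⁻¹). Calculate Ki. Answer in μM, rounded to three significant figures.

1.12 μM

Uncompetitive: Vmax,app = Vmax/α (and Km,app = Km/α) with α = 1 + [I]/Ki.
α = Vmax/Vmax,app = 344/81.8 = 4.205.
Since α = 1 + [I]/Ki, [I]/Ki = 4.205 − 1 = 3.205 and Ki = 3.60/3.205 = 1.12 μM.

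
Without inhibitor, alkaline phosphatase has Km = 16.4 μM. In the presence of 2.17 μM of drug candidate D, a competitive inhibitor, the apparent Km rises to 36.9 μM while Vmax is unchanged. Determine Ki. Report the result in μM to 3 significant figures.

Competitive: Km,app = α·Km with α = 1 + [I]/Ki.
α = Km,app/Km = 36.9/16.4 = 2.250.
Since α = 1 + [I]/Ki, [I]/Ki = 2.250 − 1 = 1.250 and Ki = 2.17/1.250 = 1.74 μM.

1.74 μM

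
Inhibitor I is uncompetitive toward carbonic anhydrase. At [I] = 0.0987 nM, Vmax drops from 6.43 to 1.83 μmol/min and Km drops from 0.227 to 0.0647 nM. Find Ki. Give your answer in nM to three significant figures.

0.0393 nM

Uncompetitive: Vmax,app = Vmax/α (and Km,app = Km/α) with α = 1 + [I]/Ki.
α = Vmax/Vmax,app = 6.43/1.83 = 3.514.
Ki = [I]/(α − 1) = 0.0987/2.514 = 0.0393 nM.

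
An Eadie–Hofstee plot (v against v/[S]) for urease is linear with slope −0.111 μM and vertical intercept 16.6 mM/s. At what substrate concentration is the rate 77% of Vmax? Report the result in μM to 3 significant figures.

0.372 μM

The Eadie–Hofstee slope gives Km = 0.111 μM (slope = −Km).
v/Vmax = [S]/(Km+[S]) = 0.77 ⇒ [S] = Km·0.77/(1−0.77) = 0.111 × 3.348 = 0.372 μM.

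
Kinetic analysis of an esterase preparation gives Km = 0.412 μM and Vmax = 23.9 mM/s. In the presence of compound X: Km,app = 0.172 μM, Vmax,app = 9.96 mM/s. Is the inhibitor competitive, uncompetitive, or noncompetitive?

Both Km and Vmax decrease by the same factor (~2.40-fold) — characteristic of uncompetitive inhibition.

uncompetitive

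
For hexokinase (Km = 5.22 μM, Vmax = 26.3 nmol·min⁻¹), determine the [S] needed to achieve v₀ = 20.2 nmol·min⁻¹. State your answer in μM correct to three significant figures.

17.3 μM

The required fractional saturation is v/Vmax = 20.2/26.3 = 0.7681.
Then [S]/(Km+[S]) = 0.7681 ⇒ [S] = 5.22 × 0.7681/(1 − 0.7681) = 17.3 μM.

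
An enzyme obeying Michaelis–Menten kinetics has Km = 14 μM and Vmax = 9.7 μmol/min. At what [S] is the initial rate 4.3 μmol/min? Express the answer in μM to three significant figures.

11.1 μM

The required fractional saturation is v/Vmax = 4.3/9.7 = 0.4433.
Then [S]/(Km+[S]) = 0.4433 ⇒ [S] = 14 × 0.4433/(1 − 0.4433) = 11.1 μM.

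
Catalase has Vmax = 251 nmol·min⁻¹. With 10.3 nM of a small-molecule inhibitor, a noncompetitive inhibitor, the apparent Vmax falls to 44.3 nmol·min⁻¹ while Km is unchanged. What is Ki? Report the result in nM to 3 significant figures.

Noncompetitive: Vmax,app = Vmax/α with α = 1 + [I]/Ki.
α = Vmax/Vmax,app = 251/44.3 = 5.666.
Since α = 1 + [I]/Ki, [I]/Ki = 5.666 − 1 = 4.666 and Ki = 10.3/4.666 = 2.21 nM.

2.21 nM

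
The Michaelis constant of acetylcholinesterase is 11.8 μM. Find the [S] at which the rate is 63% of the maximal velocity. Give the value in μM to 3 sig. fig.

20.1 μM

v/Vmax = [S]/(Km+[S]) = 0.63, so [S] = Km·0.63/(1 − 0.63) = 11.8 × 1.703.
[S] = 20.1 μM.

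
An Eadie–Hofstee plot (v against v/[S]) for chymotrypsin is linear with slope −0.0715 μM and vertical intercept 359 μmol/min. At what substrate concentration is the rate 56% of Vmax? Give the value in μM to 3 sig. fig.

0.0910 μM

The Eadie–Hofstee slope gives Km = 0.0715 μM (slope = −Km).
v/Vmax = [S]/(Km+[S]) = 0.56 ⇒ [S] = Km·0.56/(1−0.56) = 0.0715 × 1.273 = 0.0910 μM.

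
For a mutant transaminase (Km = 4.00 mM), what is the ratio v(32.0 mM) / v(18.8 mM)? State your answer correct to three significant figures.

1.08

Since Vmax cancels, v₂/v₁ = [S]₂(Km+[S]₁) / [S]₁(Km+[S]₂).
= 32.0×(4.00+18.8) / (18.8×(4.00+32.0)) = 729.6/676.8 = 1.08.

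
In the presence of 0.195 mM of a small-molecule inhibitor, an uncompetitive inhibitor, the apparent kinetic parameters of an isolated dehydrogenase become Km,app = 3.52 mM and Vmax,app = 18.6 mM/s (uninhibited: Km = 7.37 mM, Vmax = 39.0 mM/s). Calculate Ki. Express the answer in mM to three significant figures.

0.178 mM

Uncompetitive: Vmax,app = Vmax/α (and Km,app = Km/α) with α = 1 + [I]/Ki.
α = Vmax/Vmax,app = 39.0/18.6 = 2.097.
Ki = [I]/(α − 1) = 0.195/1.097 = 0.178 mM.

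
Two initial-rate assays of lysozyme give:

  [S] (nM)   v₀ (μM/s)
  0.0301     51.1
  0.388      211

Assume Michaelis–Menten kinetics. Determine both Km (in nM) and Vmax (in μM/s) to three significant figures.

In reciprocal form, 1/v = (Km/Vmax)·(1/[S]) + 1/Vmax. The two points give (1/[S], 1/v) = (33.22, 0.01957) and (2.577, 0.004739).
Slope = (0.01957 − 0.004739)/(33.22 − 2.577) = 0.0004839; intercept = 0.01957 − 0.0004839×33.22 = 0.003492.
Vmax = 1/intercept = 286 μM/s; Km = slope × Vmax = 0.0004839 × 286 = 0.139 nM.

Km = 0.139 nM; Vmax = 286 μM/s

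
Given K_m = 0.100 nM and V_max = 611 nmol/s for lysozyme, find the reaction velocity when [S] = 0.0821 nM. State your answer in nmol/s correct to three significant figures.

275 nmol/s

v = Vmax·[S]/(Km + [S]) = 611 × 0.0821 / (0.100 + 0.0821)
  = 50.16 / 0.1821 = 275 nmol/s.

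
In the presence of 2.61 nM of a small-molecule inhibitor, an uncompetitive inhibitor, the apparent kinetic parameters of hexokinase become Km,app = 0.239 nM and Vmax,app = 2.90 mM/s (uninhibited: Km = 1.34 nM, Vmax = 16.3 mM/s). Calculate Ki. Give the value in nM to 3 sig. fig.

0.565 nM

Uncompetitive: Vmax,app = Vmax/α (and Km,app = Km/α) with α = 1 + [I]/Ki.
α = Vmax/Vmax,app = 16.3/2.90 = 5.621.
Since α = 1 + [I]/Ki, [I]/Ki = 5.621 − 1 = 4.621 and Ki = 2.61/4.621 = 0.565 nM.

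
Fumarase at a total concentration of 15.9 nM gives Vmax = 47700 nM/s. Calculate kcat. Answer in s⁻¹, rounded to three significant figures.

3000 s⁻¹

kcat = Vmax/[E]total = 47700 nM/s / 15.9 nM = 3000 s⁻¹.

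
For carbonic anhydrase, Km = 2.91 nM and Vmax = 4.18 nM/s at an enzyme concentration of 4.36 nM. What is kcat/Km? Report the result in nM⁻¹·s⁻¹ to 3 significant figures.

0.329 nM⁻¹·s⁻¹

kcat = Vmax/[E]total = 4.18/4.36 = 0.959 s⁻¹.
kcat/Km = 0.959/2.91 = 0.329 nM⁻¹·s⁻¹.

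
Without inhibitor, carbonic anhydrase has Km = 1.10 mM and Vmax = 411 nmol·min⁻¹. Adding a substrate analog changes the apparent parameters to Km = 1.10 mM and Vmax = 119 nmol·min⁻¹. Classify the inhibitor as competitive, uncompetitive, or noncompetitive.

Vmax decreases (411 → 119 nmol·min⁻¹) while Km is unchanged — pure noncompetitive inhibition.

noncompetitive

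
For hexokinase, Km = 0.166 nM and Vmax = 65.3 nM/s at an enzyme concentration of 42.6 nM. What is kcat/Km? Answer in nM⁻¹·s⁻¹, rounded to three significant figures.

kcat = Vmax/[E]total = 65.3/42.6 = 1.53 s⁻¹.
kcat/Km = 1.53/0.166 = 9.23 nM⁻¹·s⁻¹.

9.23 nM⁻¹·s⁻¹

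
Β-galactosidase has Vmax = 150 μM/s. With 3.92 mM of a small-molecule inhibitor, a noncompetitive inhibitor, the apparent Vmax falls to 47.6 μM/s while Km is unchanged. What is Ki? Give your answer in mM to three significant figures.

Noncompetitive: Vmax,app = Vmax/α with α = 1 + [I]/Ki.
α = Vmax/Vmax,app = 150/47.6 = 3.151.
Since α = 1 + [I]/Ki, [I]/Ki = 3.151 − 1 = 2.151 and Ki = 3.92/2.151 = 1.82 mM.

1.82 mM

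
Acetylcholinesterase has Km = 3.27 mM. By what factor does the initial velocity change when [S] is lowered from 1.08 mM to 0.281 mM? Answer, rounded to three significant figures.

0.319

Since Vmax cancels, v₂/v₁ = [S]₂(Km+[S]₁) / [S]₁(Km+[S]₂).
= 0.281×(3.27+1.08) / (1.08×(3.27+0.281)) = 1.222/3.835 = 0.319.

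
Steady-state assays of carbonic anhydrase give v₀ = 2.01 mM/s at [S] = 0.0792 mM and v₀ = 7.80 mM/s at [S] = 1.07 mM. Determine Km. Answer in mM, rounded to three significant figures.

0.320 mM

From v = Vmax[S]/(Km+[S]), each point gives Vmax = v(Km+[S])/[S].
Equating: 2.01(Km+0.0792)/0.0792 = 7.80(Km+1.07)/1.07.
25.38·Km + 2.01 = 7.290·Km + 7.80, so (25.38 − 7.290)·Km = 7.80 − 2.01.
Km = 5.790/18.09 = 0.320 mM; then Vmax = 2.01(0.320+0.0792)/0.0792 = 10.1 mM/s.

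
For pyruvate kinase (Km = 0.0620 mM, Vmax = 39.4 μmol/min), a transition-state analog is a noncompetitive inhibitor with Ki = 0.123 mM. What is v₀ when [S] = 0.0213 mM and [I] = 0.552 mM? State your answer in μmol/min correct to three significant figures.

α = 1 + [I]/Ki = 1 + 0.552/0.123 = 5.488.
For a noncompetitive inhibitor, Vmax is reduced to Vmax/α while Km is unchanged: Km,app = 0.0620 mM, Vmax,app = 7.18 μmol/min.
v = Vmax,app·[S]/(Km,app + [S]) = 7.18 × 0.0213/(0.0620 + 0.0213) = 1.84 μmol/min.

1.84 μmol/min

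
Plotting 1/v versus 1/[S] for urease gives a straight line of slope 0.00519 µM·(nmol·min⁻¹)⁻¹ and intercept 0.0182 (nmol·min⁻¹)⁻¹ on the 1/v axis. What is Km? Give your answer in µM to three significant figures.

0.285 µM

y-intercept = 1/Vmax ⇒ Vmax = 54.9 nmol·min⁻¹; slope = Km/Vmax ⇒ Km = slope × Vmax.
Km = 0.00519 × 54.9 = 0.285 µM.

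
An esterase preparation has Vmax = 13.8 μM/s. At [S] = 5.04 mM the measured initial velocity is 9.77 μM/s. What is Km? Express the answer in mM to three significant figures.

From v = Vmax[S]/(Km+[S]), Km = [S](Vmax − v)/v.
Km = 5.04 × (13.8 − 9.77) / 9.77 = 20.31/9.77 = 2.08 mM.

2.08 mM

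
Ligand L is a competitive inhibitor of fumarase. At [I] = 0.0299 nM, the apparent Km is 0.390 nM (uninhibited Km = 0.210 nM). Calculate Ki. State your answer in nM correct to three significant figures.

Competitive: Km,app = α·Km with α = 1 + [I]/Ki.
α = Km,app/Km = 0.390/0.210 = 1.857.
Ki = [I]/(α − 1) = 0.0299/0.8571 = 0.0349 nM.

0.0349 nM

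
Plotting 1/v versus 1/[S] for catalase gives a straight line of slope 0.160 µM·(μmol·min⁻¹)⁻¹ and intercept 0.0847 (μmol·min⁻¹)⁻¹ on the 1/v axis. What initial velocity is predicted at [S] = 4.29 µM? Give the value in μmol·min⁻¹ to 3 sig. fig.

8.20 μmol·min⁻¹

The y-intercept is 1/Vmax, so Vmax = 1/0.0847 = 11.8 μmol·min⁻¹.
The slope is Km/Vmax, so Km = 0.160 × 11.8 = 1.89 µM.
Then v = 11.8 × 4.29/(1.89 + 4.29) = 8.20 μmol·min⁻¹.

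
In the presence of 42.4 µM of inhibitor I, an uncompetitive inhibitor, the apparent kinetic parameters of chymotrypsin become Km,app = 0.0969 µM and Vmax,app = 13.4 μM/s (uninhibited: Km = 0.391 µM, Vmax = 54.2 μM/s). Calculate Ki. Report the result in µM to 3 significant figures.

13.9 µM

Uncompetitive: Vmax,app = Vmax/α (and Km,app = Km/α) with α = 1 + [I]/Ki.
α = Vmax/Vmax,app = 54.2/13.4 = 4.045.
Since α = 1 + [I]/Ki, [I]/Ki = 4.045 − 1 = 3.045 and Ki = 42.4/3.045 = 13.9 µM.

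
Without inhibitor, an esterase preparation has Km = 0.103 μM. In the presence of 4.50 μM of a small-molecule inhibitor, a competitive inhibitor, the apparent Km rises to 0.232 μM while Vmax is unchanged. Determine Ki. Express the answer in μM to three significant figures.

Competitive: Km,app = α·Km with α = 1 + [I]/Ki.
α = Km,app/Km = 0.232/0.103 = 2.252.
Since α = 1 + [I]/Ki, [I]/Ki = 2.252 − 1 = 1.252 and Ki = 4.50/1.252 = 3.59 μM.

3.59 μM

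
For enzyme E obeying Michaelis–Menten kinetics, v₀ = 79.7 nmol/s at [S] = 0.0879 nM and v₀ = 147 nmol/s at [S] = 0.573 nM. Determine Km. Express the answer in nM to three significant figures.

0.104 nM

From v = Vmax[S]/(Km+[S]), each point gives Vmax = v(Km+[S])/[S].
Equating: 79.7(Km+0.0879)/0.0879 = 147(Km+0.573)/0.573.
906.7·Km + 79.7 = 256.5·Km + 147, so (906.7 − 256.5)·Km = 147 − 79.7.
Km = 67.30/650.2 = 0.104 nM; then Vmax = 79.7(0.104+0.0879)/0.0879 = 174 nmol/s.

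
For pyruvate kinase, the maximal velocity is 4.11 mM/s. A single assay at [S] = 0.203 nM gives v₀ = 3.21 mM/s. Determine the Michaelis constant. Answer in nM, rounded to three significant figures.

0.0569 nM

From v = Vmax[S]/(Km+[S]), Km = [S](Vmax − v)/v.
Km = 0.203 × (4.11 − 3.21) / 3.21 = 0.1827/3.21 = 0.0569 nM.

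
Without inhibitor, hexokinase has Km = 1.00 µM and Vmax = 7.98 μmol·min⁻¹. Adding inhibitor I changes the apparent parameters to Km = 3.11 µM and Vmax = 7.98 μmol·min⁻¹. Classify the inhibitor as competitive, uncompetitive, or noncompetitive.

competitive

Km increases (1.00 → 3.11 µM) while Vmax is unchanged — the hallmark of competitive inhibition.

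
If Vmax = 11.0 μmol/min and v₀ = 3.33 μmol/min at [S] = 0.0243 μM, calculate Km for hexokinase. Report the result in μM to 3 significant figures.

0.0560 μM

v/Vmax = 3.33/11.0 = 0.3027 = [S]/(Km+[S]).
So Km + [S] = [S]/0.3027 = 0.08027 μM, giving Km = 0.08027 − 0.0243 = 0.0560 μM.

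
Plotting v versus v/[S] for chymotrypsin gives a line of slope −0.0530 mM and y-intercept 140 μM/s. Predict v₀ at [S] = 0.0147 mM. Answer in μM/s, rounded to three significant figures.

In the Eadie–Hofstee form v = Vmax − Km·(v/[S]), the slope is −Km and the intercept is Vmax, so Km = 0.0530 mM and Vmax = 140 μM/s.
v = 140 × 0.0147/(0.0530 + 0.0147) = 30.4 μM/s.

30.4 μM/s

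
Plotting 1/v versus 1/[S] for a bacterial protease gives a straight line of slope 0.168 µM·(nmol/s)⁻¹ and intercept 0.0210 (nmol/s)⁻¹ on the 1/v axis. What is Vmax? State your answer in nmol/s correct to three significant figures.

47.6 nmol/s

The y-intercept of a Lineweaver–Burk plot equals 1/Vmax, so Vmax = 1/0.0210 = 47.6 nmol/s.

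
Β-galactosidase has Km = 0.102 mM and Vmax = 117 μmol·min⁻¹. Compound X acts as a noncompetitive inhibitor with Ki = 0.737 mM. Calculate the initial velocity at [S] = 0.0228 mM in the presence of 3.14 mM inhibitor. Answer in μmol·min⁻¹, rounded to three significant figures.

α = 1 + [I]/Ki = 1 + 3.14/0.737 = 5.261.
For a noncompetitive inhibitor, Vmax is reduced to Vmax/α while Km is unchanged: Km,app = 0.102 mM, Vmax,app = 22.2 μmol·min⁻¹.
v = Vmax,app·[S]/(Km,app + [S]) = 22.2 × 0.0228/(0.102 + 0.0228) = 4.06 μmol·min⁻¹.

4.06 μmol·min⁻¹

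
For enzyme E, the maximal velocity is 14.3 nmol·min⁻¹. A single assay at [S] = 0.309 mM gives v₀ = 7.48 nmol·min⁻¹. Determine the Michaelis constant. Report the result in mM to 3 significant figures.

v/Vmax = 7.48/14.3 = 0.5231 = [S]/(Km+[S]).
So Km + [S] = [S]/0.5231 = 0.5907 mM, giving Km = 0.5907 − 0.309 = 0.282 mM.

0.282 mM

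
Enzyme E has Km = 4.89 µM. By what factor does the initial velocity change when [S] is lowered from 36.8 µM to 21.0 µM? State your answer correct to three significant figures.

0.919

Since Vmax cancels, v₂/v₁ = [S]₂(Km+[S]₁) / [S]₁(Km+[S]₂).
= 21.0×(4.89+36.8) / (36.8×(4.89+21.0)) = 875.5/952.8 = 0.919.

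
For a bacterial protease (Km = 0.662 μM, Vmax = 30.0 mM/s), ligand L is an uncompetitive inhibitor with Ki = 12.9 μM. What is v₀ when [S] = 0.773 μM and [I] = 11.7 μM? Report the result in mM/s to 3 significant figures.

α = 1 + [I]/Ki = 1 + 11.7/12.9 = 1.907.
For an uncompetitive inhibitor, both parameters are divided by α, giving Vmax/α and Km/α: Km,app = 0.347 μM, Vmax,app = 15.7 mM/s.
v = Vmax,app·[S]/(Km,app + [S]) = 15.7 × 0.773/(0.347 + 0.773) = 10.9 mM/s.

10.9 mM/s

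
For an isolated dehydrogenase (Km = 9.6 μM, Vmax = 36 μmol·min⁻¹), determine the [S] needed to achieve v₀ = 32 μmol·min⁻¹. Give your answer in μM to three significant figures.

76.8 μM

The required fractional saturation is v/Vmax = 32/36 = 0.8889.
Then [S]/(Km+[S]) = 0.8889 ⇒ [S] = 9.6 × 0.8889/(1 − 0.8889) = 76.8 μM.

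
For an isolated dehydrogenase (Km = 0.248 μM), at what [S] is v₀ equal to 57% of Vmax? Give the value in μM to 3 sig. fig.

0.329 μM

v/Vmax = [S]/(Km+[S]) = 0.57, so [S] = Km·0.57/(1 − 0.57) = 0.248 × 1.326.
[S] = 0.329 μM.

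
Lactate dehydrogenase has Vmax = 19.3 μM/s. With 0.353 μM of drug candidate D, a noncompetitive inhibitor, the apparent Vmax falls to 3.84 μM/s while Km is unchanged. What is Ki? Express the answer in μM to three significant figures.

Noncompetitive: Vmax,app = Vmax/α with α = 1 + [I]/Ki.
α = Vmax/Vmax,app = 19.3/3.84 = 5.026.
Since α = 1 + [I]/Ki, [I]/Ki = 5.026 − 1 = 4.026 and Ki = 0.353/4.026 = 0.0877 μM.

0.0877 μM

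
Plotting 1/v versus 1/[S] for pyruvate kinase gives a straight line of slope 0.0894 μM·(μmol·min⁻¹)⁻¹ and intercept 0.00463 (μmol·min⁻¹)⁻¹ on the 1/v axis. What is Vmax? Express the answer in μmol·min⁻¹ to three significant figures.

216 μmol·min⁻¹

The y-intercept of a Lineweaver–Burk plot equals 1/Vmax, so Vmax = 1/0.00463 = 216 μmol·min⁻¹.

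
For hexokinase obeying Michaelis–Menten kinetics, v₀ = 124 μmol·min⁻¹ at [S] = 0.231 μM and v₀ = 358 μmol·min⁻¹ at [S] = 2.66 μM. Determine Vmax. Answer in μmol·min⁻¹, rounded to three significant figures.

436 μmol·min⁻¹

From v = Vmax[S]/(Km+[S]), each point gives Vmax = v(Km+[S])/[S].
Equating: 124(Km+0.231)/0.231 = 358(Km+2.66)/2.66.
536.8·Km + 124 = 134.6·Km + 358, so (536.8 − 134.6)·Km = 358 − 124.
Km = 234.0/402.2 = 0.582 μM; then Vmax = 124(0.582+0.231)/0.231 = 436 μmol·min⁻¹.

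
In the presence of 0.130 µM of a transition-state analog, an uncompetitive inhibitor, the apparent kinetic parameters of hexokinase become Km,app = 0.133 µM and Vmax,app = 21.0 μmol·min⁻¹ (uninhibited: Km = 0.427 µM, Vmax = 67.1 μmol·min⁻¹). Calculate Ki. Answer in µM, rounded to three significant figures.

Uncompetitive: Vmax,app = Vmax/α (and Km,app = Km/α) with α = 1 + [I]/Ki.
α = Vmax/Vmax,app = 67.1/21.0 = 3.195.
Ki = [I]/(α − 1) = 0.130/2.195 = 0.0592 µM.

0.0592 µM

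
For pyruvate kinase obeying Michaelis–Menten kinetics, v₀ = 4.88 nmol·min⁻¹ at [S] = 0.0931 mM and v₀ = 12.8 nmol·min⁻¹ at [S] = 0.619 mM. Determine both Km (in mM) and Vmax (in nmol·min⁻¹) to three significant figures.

Km = 0.250 mM; Vmax = 18.0 nmol·min⁻¹

In reciprocal form, 1/v = (Km/Vmax)·(1/[S]) + 1/Vmax. The two points give (1/[S], 1/v) = (10.74, 0.2049) and (1.616, 0.07812).
Slope = (0.2049 − 0.07812)/(10.74 − 1.616) = 0.01389; intercept = 0.2049 − 0.01389×10.74 = 0.05568.
Vmax = 1/intercept = 18.0 nmol·min⁻¹; Km = slope × Vmax = 0.01389 × 18.0 = 0.250 mM.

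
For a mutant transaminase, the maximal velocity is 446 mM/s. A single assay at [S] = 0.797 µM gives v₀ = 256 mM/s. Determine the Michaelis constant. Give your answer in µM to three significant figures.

From v = Vmax[S]/(Km+[S]), Km = [S](Vmax − v)/v.
Km = 0.797 × (446 − 256) / 256 = 151.4/256 = 0.592 µM.

0.592 µM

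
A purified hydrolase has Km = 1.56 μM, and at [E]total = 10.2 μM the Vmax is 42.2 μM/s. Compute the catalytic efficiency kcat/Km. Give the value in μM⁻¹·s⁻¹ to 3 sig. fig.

2.65 μM⁻¹·s⁻¹

kcat = Vmax/[E]total = 42.2/10.2 = 4.14 s⁻¹.
kcat/Km = 4.14/1.56 = 2.65 μM⁻¹·s⁻¹.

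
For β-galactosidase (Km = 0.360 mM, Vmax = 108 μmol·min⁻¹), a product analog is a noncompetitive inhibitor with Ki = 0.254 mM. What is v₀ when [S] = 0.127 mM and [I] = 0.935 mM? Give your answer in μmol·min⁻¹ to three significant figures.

With α = 1 + [I]/Ki = 1 + 0.935/0.254 = 4.681, the noncompetitive rate law is v = (Vmax/α)·[S] / (Km + [S]).
v = (108/4.681)×0.127 / (0.360 + 0.127) = 2.930/0.4870 = 6.02 μmol·min⁻¹.

6.02 μmol·min⁻¹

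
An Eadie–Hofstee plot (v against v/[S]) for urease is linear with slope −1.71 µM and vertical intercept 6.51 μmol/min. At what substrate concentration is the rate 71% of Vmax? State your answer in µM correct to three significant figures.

The Eadie–Hofstee slope gives Km = 1.71 µM (slope = −Km).
v/Vmax = [S]/(Km+[S]) = 0.71 ⇒ [S] = Km·0.71/(1−0.71) = 1.71 × 2.448 = 4.19 µM.

4.19 µM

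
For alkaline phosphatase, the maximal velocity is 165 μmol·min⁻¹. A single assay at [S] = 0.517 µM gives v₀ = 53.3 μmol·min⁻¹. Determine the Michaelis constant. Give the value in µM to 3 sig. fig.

v/Vmax = 53.3/165 = 0.3230 = [S]/(Km+[S]).
So Km + [S] = [S]/0.3230 = 1.600 µM, giving Km = 1.600 − 0.517 = 1.08 µM.

1.08 µM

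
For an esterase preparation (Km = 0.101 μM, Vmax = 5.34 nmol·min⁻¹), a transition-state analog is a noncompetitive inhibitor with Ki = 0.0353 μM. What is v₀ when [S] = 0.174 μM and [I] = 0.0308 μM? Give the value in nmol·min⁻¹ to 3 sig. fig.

α = 1 + [I]/Ki = 1 + 0.0308/0.0353 = 1.873.
For a noncompetitive inhibitor, Vmax is reduced to Vmax/α while Km is unchanged: Km,app = 0.101 μM, Vmax,app = 2.85 nmol·min⁻¹.
v = Vmax,app·[S]/(Km,app + [S]) = 2.85 × 0.174/(0.101 + 0.174) = 1.80 nmol·min⁻¹.

1.80 nmol·min⁻¹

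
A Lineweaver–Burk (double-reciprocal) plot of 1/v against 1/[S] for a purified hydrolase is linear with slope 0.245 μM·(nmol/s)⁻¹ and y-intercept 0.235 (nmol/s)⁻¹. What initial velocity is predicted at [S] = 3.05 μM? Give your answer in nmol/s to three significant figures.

3.17 nmol/s

The y-intercept is 1/Vmax, so Vmax = 1/0.235 = 4.26 nmol/s.
The slope is Km/Vmax, so Km = 0.245 × 4.26 = 1.04 μM.
Then v = 4.26 × 3.05/(1.04 + 3.05) = 3.17 nmol/s.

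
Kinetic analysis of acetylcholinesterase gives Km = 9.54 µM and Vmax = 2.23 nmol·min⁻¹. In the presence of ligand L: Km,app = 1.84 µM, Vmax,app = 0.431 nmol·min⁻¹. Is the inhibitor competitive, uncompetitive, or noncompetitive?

uncompetitive

Both Km and Vmax decrease by the same factor (~5.18-fold) — characteristic of uncompetitive inhibition.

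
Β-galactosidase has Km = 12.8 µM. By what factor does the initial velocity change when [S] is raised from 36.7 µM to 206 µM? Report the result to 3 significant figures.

1.27

Since Vmax cancels, v₂/v₁ = [S]₂(Km+[S]₁) / [S]₁(Km+[S]₂).
= 206×(12.8+36.7) / (36.7×(12.8+206)) = 10200/8030 = 1.27.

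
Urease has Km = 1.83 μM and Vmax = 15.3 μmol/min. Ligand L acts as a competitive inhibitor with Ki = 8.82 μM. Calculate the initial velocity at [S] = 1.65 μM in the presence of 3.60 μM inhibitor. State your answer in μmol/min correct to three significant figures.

5.97 μmol/min

α = 1 + [I]/Ki = 1 + 3.60/8.82 = 1.408.
For a competitive inhibitor, Vmax is unchanged and the apparent Km becomes α·Km: Km,app = 2.58 μM, Vmax,app = 15.3 μmol/min.
v = Vmax,app·[S]/(Km,app + [S]) = 15.3 × 1.65/(2.58 + 1.65) = 5.97 μmol/min.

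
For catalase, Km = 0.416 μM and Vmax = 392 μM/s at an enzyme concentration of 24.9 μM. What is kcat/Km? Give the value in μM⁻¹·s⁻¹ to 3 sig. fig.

kcat = Vmax/[E]total = 392/24.9 = 15.7 s⁻¹.
kcat/Km = 15.7/0.416 = 37.8 μM⁻¹·s⁻¹.

37.8 μM⁻¹·s⁻¹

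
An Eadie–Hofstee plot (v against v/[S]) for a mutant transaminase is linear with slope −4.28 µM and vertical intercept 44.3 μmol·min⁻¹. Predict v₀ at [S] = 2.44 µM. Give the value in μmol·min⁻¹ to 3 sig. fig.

In the Eadie–Hofstee form v = Vmax − Km·(v/[S]), the slope is −Km and the intercept is Vmax, so Km = 4.28 µM and Vmax = 44.3 μmol·min⁻¹.
v = 44.3 × 2.44/(4.28 + 2.44) = 16.1 μmol·min⁻¹.

16.1 μmol·min⁻¹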